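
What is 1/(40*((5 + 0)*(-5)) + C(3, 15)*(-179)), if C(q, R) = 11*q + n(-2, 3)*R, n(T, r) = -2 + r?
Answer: -1/9592 ≈ -0.00010425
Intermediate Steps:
C(q, R) = R + 11*q (C(q, R) = 11*q + (-2 + 3)*R = 11*q + 1*R = 11*q + R = R + 11*q)
1/(40*((5 + 0)*(-5)) + C(3, 15)*(-179)) = 1/(40*((5 + 0)*(-5)) + (15 + 11*3)*(-179)) = 1/(40*(5*(-5)) + (15 + 33)*(-179)) = 1/(40*(-25) + 48*(-179)) = 1/(-1000 - 8592) = 1/(-9592) = -1/9592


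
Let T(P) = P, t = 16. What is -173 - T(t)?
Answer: -189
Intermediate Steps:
-173 - T(t) = -173 - 1*16 = -173 - 16 = -189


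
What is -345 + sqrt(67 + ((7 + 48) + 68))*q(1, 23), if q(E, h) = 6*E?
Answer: -345 + 6*sqrt(190) ≈ -262.30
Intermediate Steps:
-345 + sqrt(67 + ((7 + 48) + 68))*q(1, 23) = -345 + sqrt(67 + ((7 + 48) + 68))*(6*1) = -345 + sqrt(67 + (55 + 68))*6 = -345 + sqrt(67 + 123)*6 = -345 + sqrt(190)*6 = -345 + 6*sqrt(190)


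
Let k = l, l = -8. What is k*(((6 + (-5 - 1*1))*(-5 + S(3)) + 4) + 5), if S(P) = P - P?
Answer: -72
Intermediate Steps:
k = -8
S(P) = 0
k*(((6 + (-5 - 1*1))*(-5 + S(3)) + 4) + 5) = -8*(((6 + (-5 - 1*1))*(-5 + 0) + 4) + 5) = -8*(((6 + (-5 - 1))*(-5) + 4) + 5) = -8*(((6 - 6)*(-5) + 4) + 5) = -8*((0*(-5) + 4) + 5) = -8*((0 + 4) + 5) = -8*(4 + 5) = -8*9 = -72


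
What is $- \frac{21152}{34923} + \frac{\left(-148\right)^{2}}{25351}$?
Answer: $\frac{228729040}{885332973} \approx 0.25835$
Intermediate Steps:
$- \frac{21152}{34923} + \frac{\left(-148\right)^{2}}{25351} = \left(-21152\right) \frac{1}{34923} + 21904 \cdot \frac{1}{25351} = - \frac{21152}{34923} + \frac{21904}{25351} = \frac{228729040}{885332973}$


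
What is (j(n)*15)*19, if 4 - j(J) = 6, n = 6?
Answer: -570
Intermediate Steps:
j(J) = -2 (j(J) = 4 - 1*6 = 4 - 6 = -2)
(j(n)*15)*19 = -2*15*19 = -30*19 = -570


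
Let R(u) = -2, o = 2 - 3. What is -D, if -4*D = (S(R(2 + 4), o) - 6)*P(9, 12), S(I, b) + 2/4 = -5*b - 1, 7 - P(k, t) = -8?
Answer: -75/8 ≈ -9.3750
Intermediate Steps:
o = -1
P(k, t) = 15 (P(k, t) = 7 - 1*(-8) = 7 + 8 = 15)
S(I, b) = -3/2 - 5*b (S(I, b) = -½ + (-5*b - 1) = -½ + (-1 - 5*b) = -3/2 - 5*b)
D = 75/8 (D = -((-3/2 - 5*(-1)) - 6)*15/4 = -((-3/2 + 5) - 6)*15/4 = -(7/2 - 6)*15/4 = -(-5)*15/8 = -¼*(-75/2) = 75/8 ≈ 9.3750)
-D = -1*75/8 = -75/8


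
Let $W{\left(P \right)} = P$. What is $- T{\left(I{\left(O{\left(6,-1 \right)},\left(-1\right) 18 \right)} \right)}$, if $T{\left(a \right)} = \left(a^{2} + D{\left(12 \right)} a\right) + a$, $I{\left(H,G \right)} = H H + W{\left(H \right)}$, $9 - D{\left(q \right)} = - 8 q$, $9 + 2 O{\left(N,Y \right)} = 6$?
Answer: $- \frac{1281}{16} \approx -80.063$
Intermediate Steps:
$O{\left(N,Y \right)} = - \frac{3}{2}$ ($O{\left(N,Y \right)} = - \frac{9}{2} + \frac{1}{2} \cdot 6 = - \frac{9}{2} + 3 = - \frac{3}{2}$)
$D{\left(q \right)} = 9 + 8 q$ ($D{\left(q \right)} = 9 - - 8 q = 9 + 8 q$)
$I{\left(H,G \right)} = H + H^{2}$ ($I{\left(H,G \right)} = H H + H = H^{2} + H = H + H^{2}$)
$T{\left(a \right)} = a^{2} + 106 a$ ($T{\left(a \right)} = \left(a^{2} + \left(9 + 8 \cdot 12\right) a\right) + a = \left(a^{2} + \left(9 + 96\right) a\right) + a = \left(a^{2} + 105 a\right) + a = a^{2} + 106 a$)
$- T{\left(I{\left(O{\left(6,-1 \right)},\left(-1\right) 18 \right)} \right)} = - - \frac{3 \left(1 - \frac{3}{2}\right)}{2} \left(106 - \frac{3 \left(1 - \frac{3}{2}\right)}{2}\right) = - \left(- \frac{3}{2}\right) \left(- \frac{1}{2}\right) \left(106 - - \frac{3}{4}\right) = - \frac{3 \left(106 + \frac{3}{4}\right)}{4} = - \frac{3 \cdot 427}{4 \cdot 4} = \left(-1\right) \frac{1281}{16} = - \frac{1281}{16}$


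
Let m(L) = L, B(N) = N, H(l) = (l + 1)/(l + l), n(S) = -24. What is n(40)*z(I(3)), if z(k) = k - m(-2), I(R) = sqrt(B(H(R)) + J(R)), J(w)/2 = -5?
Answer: -48 - 16*I*sqrt(21) ≈ -48.0 - 73.321*I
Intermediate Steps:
H(l) = (1 + l)/(2*l) (H(l) = (1 + l)/((2*l)) = (1 + l)*(1/(2*l)) = (1 + l)/(2*l))
J(w) = -10 (J(w) = 2*(-5) = -10)
I(R) = sqrt(-10 + (1 + R)/(2*R)) (I(R) = sqrt((1 + R)/(2*R) - 10) = sqrt(-10 + (1 + R)/(2*R)))
z(k) = 2 + k (z(k) = k - 1*(-2) = k + 2 = 2 + k)
n(40)*z(I(3)) = -24*(2 + sqrt(-38 + 2/3)/2) = -24*(2 + sqrt(-112/3)/2) = -24*(2 + (4*I*sqrt(21)/3)/2) = -24*(2 + 2*I*sqrt(21)/3) = -48 - 16*I*sqrt(21)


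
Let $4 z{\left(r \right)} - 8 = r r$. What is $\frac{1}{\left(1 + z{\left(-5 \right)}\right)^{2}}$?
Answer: $\frac{16}{1369} \approx 0.011687$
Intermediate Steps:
$z{\left(r \right)} = 2 + \frac{r^{2}}{4}$ ($z{\left(r \right)} = 2 + \frac{r r}{4} = 2 + \frac{r^{2}}{4}$)
$\frac{1}{\left(1 + z{\left(-5 \right)}\right)^{2}} = \frac{1}{\left(1 + \left(2 + \frac{\left(-5\right)^{2}}{4}\right)\right)^{2}} = \frac{1}{\left(1 + \left(2 + \frac{1}{4} \cdot 25\right)\right)^{2}} = \frac{1}{\left(1 + \left(2 + \frac{25}{4}\right)\right)^{2}} = \frac{1}{\left(1 + \frac{33}{4}\right)^{2}} = \frac{1}{\left(\frac{37}{4}\right)^{2}} = \frac{1}{\frac{1369}{16}} = \frac{16}{1369}$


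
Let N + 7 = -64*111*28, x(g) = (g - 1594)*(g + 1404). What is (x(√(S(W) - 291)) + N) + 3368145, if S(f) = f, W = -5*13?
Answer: 930894 - 380*I*√89 ≈ 9.3089e+5 - 3584.9*I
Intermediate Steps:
W = -65
x(g) = (-1594 + g)*(1404 + g)
N = -198919 (N = -7 - 64*111*28 = -7 - 7104*28 = -7 - 198912 = -198919)
(x(√(S(W) - 291)) + N) + 3368145 = ((-2237976 + (√(-65 - 291))² - 190*√(-65 - 291)) - 198919) + 3368145 = ((-2237976 + (√(-356))² - 380*I*√89) - 198919) + 3368145 = ((-2237976 + (2*I*√89)² - 380*I*√89) - 198919) + 3368145 = ((-2237976 - 356 - 380*I*√89) - 198919) + 3368145 = ((-2238332 - 380*I*√89) - 198919) + 3368145 = (-2437251 - 380*I*√89) + 3368145 = 930894 - 380*I*√89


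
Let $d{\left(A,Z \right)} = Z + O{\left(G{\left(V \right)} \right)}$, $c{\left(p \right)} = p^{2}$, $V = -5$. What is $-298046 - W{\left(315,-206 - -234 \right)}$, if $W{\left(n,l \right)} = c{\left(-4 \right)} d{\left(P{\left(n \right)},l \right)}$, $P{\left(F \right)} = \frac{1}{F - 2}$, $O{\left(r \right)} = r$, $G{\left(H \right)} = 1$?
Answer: $-298510$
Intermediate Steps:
$P{\left(F \right)} = \frac{1}{-2 + F}$
$d{\left(A,Z \right)} = 1 + Z$ ($d{\left(A,Z \right)} = Z + 1 = 1 + Z$)
$W{\left(n,l \right)} = 16 + 16 l$ ($W{\left(n,l \right)} = \left(-4\right)^{2} \left(1 + l\right) = 16 \left(1 + l\right) = 16 + 16 l$)
$-298046 - W{\left(315,-206 - -234 \right)} = -298046 - \left(16 + 16 \left(-206 - -234\right)\right) = -298046 - \left(16 + 16 \left(-206 + 234\right)\right) = -298046 - \left(16 + 16 \cdot 28\right) = -298046 - \left(16 + 448\right) = -298046 - 464 = -298510$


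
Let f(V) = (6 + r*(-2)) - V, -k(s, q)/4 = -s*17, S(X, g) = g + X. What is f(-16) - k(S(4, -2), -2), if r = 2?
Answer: -118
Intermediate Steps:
S(X, g) = X + g
k(s, q) = 68*s (k(s, q) = -(-4)*s*17 = -(-4)*17*s = -(-68)*s = 68*s)
f(V) = 2 - V (f(V) = (6 + 2*(-2)) - V = (6 - 4) - V = 2 - V)
f(-16) - k(S(4, -2), -2) = (2 - 1*(-16)) - 68*(4 - 2) = (2 + 16) - 68*2 = 18 - 1*136 = 18 - 136 = -118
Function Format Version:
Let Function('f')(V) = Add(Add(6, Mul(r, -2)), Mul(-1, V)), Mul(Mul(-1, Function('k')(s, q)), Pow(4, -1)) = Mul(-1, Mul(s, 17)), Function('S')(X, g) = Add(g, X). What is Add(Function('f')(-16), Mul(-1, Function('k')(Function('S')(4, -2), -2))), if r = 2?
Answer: -118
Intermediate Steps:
Function('S')(X, g) = Add(X, g)
Function('k')(s, q) = Mul(68, s) (Function('k')(s, q) = Mul(-4, Mul(-1, Mul(s, 17))) = Mul(-4, Mul(-1, Mul(17, s))) = Mul(-4, Mul(-17, s)) = Mul(68, s))
Function('f')(V) = Add(2, Mul(-1, V)) (Function('f')(V) = Add(Add(6, Mul(2, -2)), Mul(-1, V)) = Add(Add(6, -4), Mul(-1, V)) = Add(2, Mul(-1, V)))
Add(Function('f')(-16), Mul(-1, Function('k')(Function('S')(4, -2), -2))) = Add(Add(2, Mul(-1, -16)), Mul(-1, Mul(68, Add(4, -2)))) = Add(Add(2, 16), Mul(-1, Mul(68, 2))) = Add(18, Mul(-1, 136)) = Add(18, -136) = -118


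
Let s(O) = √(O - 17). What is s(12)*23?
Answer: 23*I*√5 ≈ 51.43*I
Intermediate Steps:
s(O) = √(-17 + O)
s(12)*23 = √(-17 + 12)*23 = √(-5)*23 = (I*√5)*23 = 23*I*√5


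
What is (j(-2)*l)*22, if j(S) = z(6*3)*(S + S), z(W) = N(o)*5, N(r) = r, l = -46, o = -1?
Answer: -20240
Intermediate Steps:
z(W) = -5 (z(W) = -1*5 = -5)
j(S) = -10*S (j(S) = -5*(S + S) = -10*S)
(j(-2)*l)*22 = (-10*(-2)*(-46))*22 = (20*(-46))*22 = -920*22 = -20240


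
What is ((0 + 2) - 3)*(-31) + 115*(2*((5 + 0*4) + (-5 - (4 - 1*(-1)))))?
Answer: -1119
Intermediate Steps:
((0 + 2) - 3)*(-31) + 115*(2*((5 + 0*4) + (-5 - (4 - 1*(-1))))) = (2 - 3)*(-31) + 115*(2*((5 + 0) + (-5 - (4 + 1)))) = -1*(-31) + 115*(2*(5 + (-5 - 1*5))) = 31 + 115*(2*(5 + (-5 - 5))) = 31 + 115*(2*(5 - 10)) = 31 + 115*(2*(-5)) = 31 + 115*(-10) = 31 - 1150 = -1119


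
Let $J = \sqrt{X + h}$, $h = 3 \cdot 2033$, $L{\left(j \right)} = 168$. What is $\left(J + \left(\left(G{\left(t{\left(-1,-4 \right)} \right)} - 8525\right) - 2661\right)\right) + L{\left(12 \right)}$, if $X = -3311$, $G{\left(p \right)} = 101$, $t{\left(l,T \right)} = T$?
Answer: $-10917 + 2 \sqrt{697} \approx -10864.0$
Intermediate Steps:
$h = 6099$
$J = 2 \sqrt{697}$ ($J = \sqrt{-3311 + 6099} = \sqrt{2788} = 2 \sqrt{697} \approx 52.802$)
$\left(J + \left(\left(G{\left(t{\left(-1,-4 \right)} \right)} - 8525\right) - 2661\right)\right) + L{\left(12 \right)} = \left(2 \sqrt{697} + \left(\left(101 - 8525\right) - 2661\right)\right) + 168 = \left(2 \sqrt{697} - 11085\right) + 168 = \left(-11085 + 2 \sqrt{697}\right) + 168 = -10917 + 2 \sqrt{697}$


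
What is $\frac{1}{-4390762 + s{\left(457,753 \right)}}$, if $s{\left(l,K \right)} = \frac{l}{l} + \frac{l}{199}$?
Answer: $- \frac{199}{873760982} \approx -2.2775 \cdot 10^{-7}$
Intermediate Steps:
$s{\left(l,K \right)} = 1 + \frac{l}{199}$ ($s{\left(l,K \right)} = 1 + l \frac{1}{199} = 1 + \frac{l}{199}$)
$\frac{1}{-4390762 + s{\left(457,753 \right)}} = \frac{1}{-4390762 + \left(1 + \frac{1}{199} \cdot 457\right)} = \frac{1}{-4390762 + \left(1 + \frac{457}{199}\right)} = \frac{1}{-4390762 + \frac{656}{199}} = \frac{1}{- \frac{873760982}{199}} = - \frac{199}{873760982}$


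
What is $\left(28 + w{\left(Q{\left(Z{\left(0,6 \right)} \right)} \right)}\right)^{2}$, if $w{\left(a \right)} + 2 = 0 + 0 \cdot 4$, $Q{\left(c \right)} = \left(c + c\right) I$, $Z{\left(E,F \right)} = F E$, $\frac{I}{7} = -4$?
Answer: $676$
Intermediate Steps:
$I = -28$ ($I = 7 \left(-4\right) = -28$)
$Z{\left(E,F \right)} = E F$
$Q{\left(c \right)} = - 56 c$ ($Q{\left(c \right)} = \left(c + c\right) \left(-28\right) = 2 c \left(-28\right) = - 56 c$)
$w{\left(a \right)} = -2$ ($w{\left(a \right)} = -2 + \left(0 + 0 \cdot 4\right) = -2 + \left(0 + 0\right) = -2 + 0 = -2$)
$\left(28 + w{\left(Q{\left(Z{\left(0,6 \right)} \right)} \right)}\right)^{2} = \left(28 - 2\right)^{2} = 26^{2} = 676$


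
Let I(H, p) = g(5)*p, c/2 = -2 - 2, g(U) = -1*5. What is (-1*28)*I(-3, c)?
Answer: -1120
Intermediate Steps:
g(U) = -5
c = -8 (c = 2*(-2 - 2) = 2*(-4) = -8)
I(H, p) = -5*p
(-1*28)*I(-3, c) = (-1*28)*(-5*(-8)) = -28*40 = -1120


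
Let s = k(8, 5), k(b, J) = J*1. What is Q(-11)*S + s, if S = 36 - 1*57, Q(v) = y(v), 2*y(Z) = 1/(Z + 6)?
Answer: 71/10 ≈ 7.1000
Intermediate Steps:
k(b, J) = J
y(Z) = 1/(2*(6 + Z)) (y(Z) = 1/(2*(Z + 6)) = 1/(2*(6 + Z)))
Q(v) = 1/(2*(6 + v))
s = 5
S = -21 (S = 36 - 57 = -21)
Q(-11)*S + s = (1/(2*(6 - 11)))*(-21) + 5 = ((1/2)/(-5))*(-21) + 5 = ((1/2)*(-1/5))*(-21) + 5 = -1/10*(-21) + 5 = 21/10 + 5 = 71/10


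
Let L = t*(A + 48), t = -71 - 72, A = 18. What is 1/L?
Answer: -1/9438 ≈ -0.00010595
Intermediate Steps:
t = -143
L = -9438 (L = -143*(18 + 48) = -143*66 = -9438)
1/L = 1/(-9438) = -1/9438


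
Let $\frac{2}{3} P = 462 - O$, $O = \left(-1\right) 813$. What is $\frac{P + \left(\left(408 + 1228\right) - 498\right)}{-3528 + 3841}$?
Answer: $\frac{6101}{626} \approx 9.746$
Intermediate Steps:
$O = -813$
$P = \frac{3825}{2}$ ($P = \frac{3 \left(462 - -813\right)}{2} = \frac{3 \left(462 + 813\right)}{2} = \frac{3}{2} \cdot 1275 = \frac{3825}{2} \approx 1912.5$)
$\frac{P + \left(\left(408 + 1228\right) - 498\right)}{-3528 + 3841} = \frac{\frac{3825}{2} + \left(\left(408 + 1228\right) - 498\right)}{-3528 + 3841} = \frac{\frac{3825}{2} + \left(1636 - 498\right)}{313} = \left(\frac{3825}{2} + 1138\right) \frac{1}{313} = \frac{6101}{2} \cdot \frac{1}{313} = \frac{6101}{626}$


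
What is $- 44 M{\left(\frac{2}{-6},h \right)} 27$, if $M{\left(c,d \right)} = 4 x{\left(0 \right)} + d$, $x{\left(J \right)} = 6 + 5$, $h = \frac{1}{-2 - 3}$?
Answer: $- \frac{260172}{5} \approx -52034.0$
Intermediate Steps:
$h = - \frac{1}{5}$ ($h = \frac{1}{-5} = - \frac{1}{5} \approx -0.2$)
$x{\left(J \right)} = 11$
$M{\left(c,d \right)} = 44 + d$ ($M{\left(c,d \right)} = 4 \cdot 11 + d = 44 + d$)
$- 44 M{\left(\frac{2}{-6},h \right)} 27 = - 44 \left(44 - \frac{1}{5}\right) 27 = \left(-44\right) \frac{219}{5} \cdot 27 = \left(- \frac{9636}{5}\right) 27 = - \frac{260172}{5}$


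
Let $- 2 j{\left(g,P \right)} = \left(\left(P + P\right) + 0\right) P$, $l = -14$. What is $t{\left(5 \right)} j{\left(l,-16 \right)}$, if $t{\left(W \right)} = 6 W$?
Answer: $-7680$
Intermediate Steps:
$j{\left(g,P \right)} = - P^{2}$ ($j{\left(g,P \right)} = - \frac{\left(\left(P + P\right) + 0\right) P}{2} = - \frac{\left(2 P + 0\right) P}{2} = - \frac{2 P P}{2} = - \frac{2 P^{2}}{2} = - P^{2}$)
$t{\left(5 \right)} j{\left(l,-16 \right)} = 6 \cdot 5 \left(- \left(-16\right)^{2}\right) = 30 \left(\left(-1\right) 256\right) = 30 \left(-256\right) = -7680$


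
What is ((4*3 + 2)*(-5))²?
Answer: 4900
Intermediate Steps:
((4*3 + 2)*(-5))² = ((12 + 2)*(-5))² = (14*(-5))² = (-70)² = 4900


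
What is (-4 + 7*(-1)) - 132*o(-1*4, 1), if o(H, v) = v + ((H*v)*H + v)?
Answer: -2387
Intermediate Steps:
o(H, v) = 2*v + v*H² (o(H, v) = v + (v*H² + v) = v + (v + v*H²) = 2*v + v*H²)
(-4 + 7*(-1)) - 132*o(-1*4, 1) = (-4 + 7*(-1)) - 132*(2 + (-1*4)²) = (-4 - 7) - 132*(2 + (-4)²) = -11 - 132*(2 + 16) = -11 - 132*18 = -11 - 2376 = -2387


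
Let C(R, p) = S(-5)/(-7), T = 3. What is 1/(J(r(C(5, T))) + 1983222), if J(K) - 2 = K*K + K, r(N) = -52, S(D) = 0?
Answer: 1/1985876 ≈ 5.0356e-7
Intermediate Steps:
C(R, p) = 0 (C(R, p) = 0/(-7) = 0*(-⅐) = 0)
J(K) = 2 + K + K² (J(K) = 2 + (K*K + K) = 2 + (K² + K) = 2 + (K + K²) = 2 + K + K²)
1/(J(r(C(5, T))) + 1983222) = 1/((2 - 52 + (-52)²) + 1983222) = 1/((2 - 52 + 2704) + 1983222) = 1/(2654 + 1983222) = 1/1985876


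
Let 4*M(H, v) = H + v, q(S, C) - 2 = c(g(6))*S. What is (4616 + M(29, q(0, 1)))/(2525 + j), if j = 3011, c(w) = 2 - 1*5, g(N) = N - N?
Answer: 18495/22144 ≈ 0.83521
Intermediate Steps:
g(N) = 0
c(w) = -3 (c(w) = 2 - 5 = -3)
q(S, C) = 2 - 3*S
M(H, v) = H/4 + v/4 (M(H, v) = (H + v)/4 = H/4 + v/4)
(4616 + M(29, q(0, 1)))/(2525 + j) = (4616 + ((1/4)*29 + (2 - 3*0)/4))/(2525 + 3011) = (4616 + (29/4 + (2 + 0)/4))/5536 = (4616 + (29/4 + (1/4)*2))*(1/5536) = (4616 + (29/4 + 1/2))*(1/5536) = (4616 + 31/4)*(1/5536) = (18495/4)*(1/5536) = 18495/22144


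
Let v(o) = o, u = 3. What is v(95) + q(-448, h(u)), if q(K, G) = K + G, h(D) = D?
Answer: -350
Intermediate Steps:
q(K, G) = G + K
v(95) + q(-448, h(u)) = 95 + (3 - 448) = 95 - 445 = -350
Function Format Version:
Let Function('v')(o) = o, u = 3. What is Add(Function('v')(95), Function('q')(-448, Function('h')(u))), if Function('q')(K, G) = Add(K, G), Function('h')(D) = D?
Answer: -350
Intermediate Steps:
Function('q')(K, G) = Add(G, K)
Add(Function('v')(95), Function('q')(-448, Function('h')(u))) = Add(95, Add(3, -448)) = Add(95, -445) = -350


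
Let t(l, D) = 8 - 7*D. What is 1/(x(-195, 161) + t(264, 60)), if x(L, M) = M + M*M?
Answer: 1/25670 ≈ 3.8956e-5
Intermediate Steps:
x(L, M) = M + M²
1/(x(-195, 161) + t(264, 60)) = 1/(161*(1 + 161) + (8 - 7*60)) = 1/(161*162 + (8 - 420)) = 1/(26082 - 412) = 1/25670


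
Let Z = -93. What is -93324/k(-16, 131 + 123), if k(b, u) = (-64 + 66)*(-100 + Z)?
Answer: 46662/193 ≈ 241.77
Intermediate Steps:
k(b, u) = -386 (k(b, u) = (-64 + 66)*(-100 - 93) = 2*(-193) = -386)
-93324/k(-16, 131 + 123) = -93324/(-386) = -93324*(-1/386) = 46662/193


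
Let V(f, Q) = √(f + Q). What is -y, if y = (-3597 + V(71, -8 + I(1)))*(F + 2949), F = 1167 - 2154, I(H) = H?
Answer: 7041618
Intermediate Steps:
F = -987
V(f, Q) = √(Q + f)
y = -7041618 (y = (-3597 + √((-8 + 1) + 71))*(-987 + 2949) = (-3597 + √(-7 + 71))*1962 = (-3597 + √64)*1962 = (-3597 + 8)*1962 = -3589*1962 = -7041618)
-y = -1*(-7041618) = 7041618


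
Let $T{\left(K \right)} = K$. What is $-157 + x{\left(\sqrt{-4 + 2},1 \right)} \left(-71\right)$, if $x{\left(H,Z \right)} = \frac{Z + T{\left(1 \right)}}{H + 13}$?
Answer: $\frac{- 157 \sqrt{2} + 2183 i}{\sqrt{2} - 13 i} \approx -167.8 + 1.1744 i$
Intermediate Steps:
$x{\left(H,Z \right)} = \frac{1 + Z}{13 + H}$ ($x{\left(H,Z \right)} = \frac{Z + 1}{H + 13} = \frac{1 + Z}{13 + H}$)
$-157 + x{\left(\sqrt{-4 + 2},1 \right)} \left(-71\right) = -157 + \frac{1 + 1}{13 + \sqrt{-4 + 2}} \left(-71\right) = -157 + \frac{1}{13 + \sqrt{-2}} \cdot 2 \left(-71\right) = -157 + \frac{1}{13 + i \sqrt{2}} \cdot 2 \left(-71\right) = -157 + \frac{2}{13 + i \sqrt{2}} \left(-71\right) = -157 - \frac{142}{13 + i \sqrt{2}}$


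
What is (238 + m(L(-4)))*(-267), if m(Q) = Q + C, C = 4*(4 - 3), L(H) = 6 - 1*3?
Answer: -65415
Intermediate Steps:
L(H) = 3 (L(H) = 6 - 3 = 3)
C = 4 (C = 4*1 = 4)
m(Q) = 4 + Q (m(Q) = Q + 4 = 4 + Q)
(238 + m(L(-4)))*(-267) = (238 + (4 + 3))*(-267) = (238 + 7)*(-267) = 245*(-267) = -65415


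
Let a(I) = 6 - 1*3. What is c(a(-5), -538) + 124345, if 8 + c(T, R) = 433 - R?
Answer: 125308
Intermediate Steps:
a(I) = 3 (a(I) = 6 - 3 = 3)
c(T, R) = 425 - R (c(T, R) = -8 + (433 - R) = 425 - R)
c(a(-5), -538) + 124345 = (425 - 1*(-538)) + 124345 = (425 + 538) + 124345 = 963 + 124345 = 125308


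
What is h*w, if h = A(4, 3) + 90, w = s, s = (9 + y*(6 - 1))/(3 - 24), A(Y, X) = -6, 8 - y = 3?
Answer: -136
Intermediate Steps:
y = 5 (y = 8 - 1*3 = 8 - 3 = 5)
s = -34/21 (s = (9 + 5*(6 - 1))/(3 - 24) = (9 + 5*5)/(-21) = (9 + 25)*(-1/21) = 34*(-1/21) = -34/21 ≈ -1.6190)
w = -34/21 ≈ -1.6190
h = 84 (h = -6 + 90 = 84)
h*w = 84*(-34/21) = -136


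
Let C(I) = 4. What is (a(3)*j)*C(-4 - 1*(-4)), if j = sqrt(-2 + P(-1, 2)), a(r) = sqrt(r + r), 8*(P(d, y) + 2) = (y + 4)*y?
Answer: 4*I*sqrt(15) ≈ 15.492*I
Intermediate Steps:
P(d, y) = -2 + y*(4 + y)/8 (P(d, y) = -2 + ((y + 4)*y)/8 = -2 + ((4 + y)*y)/8 = -2 + (y*(4 + y))/8 = -2 + y*(4 + y)/8)
a(r) = sqrt(2)*sqrt(r) (a(r) = sqrt(2*r) = sqrt(2)*sqrt(r))
j = I*sqrt(10)/2 (j = sqrt(-2 + (-2 + (1/2)*2 + (1/8)*2**2)) = sqrt(-2 + (-2 + 1 + (1/8)*4)) = sqrt(-2 + (-2 + 1 + 1/2)) = sqrt(-2 - 1/2) = sqrt(-5/2) = I*sqrt(10)/2 ≈ 1.5811*I)
(a(3)*j)*C(-4 - 1*(-4)) = ((sqrt(2)*sqrt(3))*(I*sqrt(10)/2))*4 = (sqrt(6)*(I*sqrt(10)/2))*4 = (I*sqrt(15))*4 = 4*I*sqrt(15)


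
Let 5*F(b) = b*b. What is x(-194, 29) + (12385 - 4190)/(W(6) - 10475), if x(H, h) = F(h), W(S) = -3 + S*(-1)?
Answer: 8776069/52420 ≈ 167.42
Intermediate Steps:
F(b) = b²/5 (F(b) = (b*b)/5 = b²/5)
W(S) = -3 - S
x(H, h) = h²/5
x(-194, 29) + (12385 - 4190)/(W(6) - 10475) = (⅕)*29² + (12385 - 4190)/((-3 - 1*6) - 10475) = (⅕)*841 + 8195/((-3 - 6) - 10475) = 841/5 + 8195/(-9 - 10475) = 841/5 + 8195/(-10484) = 841/5 + 8195*(-1/10484) = 841/5 - 8195/10484 = 8776069/52420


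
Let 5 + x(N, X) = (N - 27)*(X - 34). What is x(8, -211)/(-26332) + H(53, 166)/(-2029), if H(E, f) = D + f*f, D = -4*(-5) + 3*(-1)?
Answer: -367743543/26713814 ≈ -13.766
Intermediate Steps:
D = 17 (D = 20 - 3 = 17)
H(E, f) = 17 + f² (H(E, f) = 17 + f*f = 17 + f²)
x(N, X) = -5 + (-34 + X)*(-27 + N) (x(N, X) = -5 + (N - 27)*(X - 34) = -5 + (-27 + N)*(-34 + X) = -5 + (-34 + X)*(-27 + N))
x(8, -211)/(-26332) + H(53, 166)/(-2029) = (913 - 34*8 - 27*(-211) + 8*(-211))/(-26332) + (17 + 166²)/(-2029) = (913 - 272 + 5697 - 1688)*(-1/26332) + (17 + 27556)*(-1/2029) = 4650*(-1/26332) + 27573*(-1/2029) = -2325/13166 - 27573/2029 = -367743543/26713814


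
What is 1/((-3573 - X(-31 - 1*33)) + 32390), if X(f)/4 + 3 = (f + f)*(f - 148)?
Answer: -1/79715 ≈ -1.2545e-5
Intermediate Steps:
X(f) = -12 + 8*f*(-148 + f) (X(f) = -12 + 4*((f + f)*(f - 148)) = -12 + 4*((2*f)*(-148 + f)) = -12 + 4*(2*f*(-148 + f)) = -12 + 8*f*(-148 + f))
1/((-3573 - X(-31 - 1*33)) + 32390) = 1/((-3573 - (-12 - 1184*(-31 - 1*33) + 8*(-31 - 1*33)**2)) + 32390) = 1/((-3573 - (-12 - 1184*(-31 - 33) + 8*(-31 - 33)**2)) + 32390) = 1/((-3573 - (-12 - 1184*(-64) + 8*(-64)**2)) + 32390) = 1/((-3573 - (-12 + 75776 + 8*4096)) + 32390) = 1/((-3573 - (-12 + 75776 + 32768)) + 32390) = 1/((-3573 - 1*108532) + 32390) = 1/((-3573 - 108532) + 32390) = 1/(-112105 + 32390) = 1/(-79715) = -1/79715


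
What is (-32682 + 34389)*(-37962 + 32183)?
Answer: -9864753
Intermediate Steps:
(-32682 + 34389)*(-37962 + 32183) = 1707*(-5779) = -9864753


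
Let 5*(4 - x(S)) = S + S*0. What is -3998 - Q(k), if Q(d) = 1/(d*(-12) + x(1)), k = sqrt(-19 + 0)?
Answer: -14468767/3619 - 300*I*sqrt(19)/68761 ≈ -3998.0 - 0.019018*I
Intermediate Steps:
x(S) = 4 - S/5 (x(S) = 4 - (S + S*0)/5 = 4 - (S + 0)/5 = 4 - S/5)
k = I*sqrt(19) (k = sqrt(-19) = I*sqrt(19) ≈ 4.3589*I)
Q(d) = 1/(19/5 - 12*d) (Q(d) = 1/(d*(-12) + (4 - 1/5*1)) = 1/(-12*d + (4 - 1/5)) = 1/(-12*d + 19/5) = 1/(19/5 - 12*d))
-3998 - Q(k) = -3998 - (-5)/(-19 + 60*(I*sqrt(19))) = -3998 - (-5)/(-19 + 60*I*sqrt(19)) = -3998 + 5/(-19 + 60*I*sqrt(19))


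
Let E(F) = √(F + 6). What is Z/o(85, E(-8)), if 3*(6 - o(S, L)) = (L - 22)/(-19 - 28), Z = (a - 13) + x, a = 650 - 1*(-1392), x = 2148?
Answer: 80883428/113163 - 196319*I*√2/226326 ≈ 714.75 - 1.2267*I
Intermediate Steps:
E(F) = √(6 + F)
a = 2042 (a = 650 + 1392 = 2042)
Z = 4177 (Z = (2042 - 13) + 2148 = 2029 + 2148 = 4177)
o(S, L) = 824/141 + L/141 (o(S, L) = 6 - (L - 22)/(3*(-19 - 28)) = 6 - (-22 + L)/(3*(-47)) = 6 - (-22 + L)*(-1)/(3*47) = 6 - (22/47 - L/47)/3 = 6 + (-22/141 + L/141) = 824/141 + L/141)
Z/o(85, E(-8)) = 4177/(824/141 + √(6 - 8)/141) = 4177/(824/141 + √(-2)/141) = 4177/(824/141 + (I*√2)/141) = 4177/(824/141 + I*√2/141)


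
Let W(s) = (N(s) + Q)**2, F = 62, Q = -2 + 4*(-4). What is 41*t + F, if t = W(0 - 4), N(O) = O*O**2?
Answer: 275746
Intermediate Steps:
Q = -18 (Q = -2 - 16 = -18)
N(O) = O**3
W(s) = (-18 + s**3)**2 (W(s) = (s**3 - 18)**2 = (-18 + s**3)**2)
t = 6724 (t = (-18 + (0 - 4)**3)**2 = (-18 + (-4)**3)**2 = (-18 - 64)**2 = (-82)**2 = 6724)
41*t + F = 41*6724 + 62 = 275684 + 62 = 275746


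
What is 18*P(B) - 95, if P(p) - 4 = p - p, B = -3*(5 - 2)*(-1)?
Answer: -23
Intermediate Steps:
B = 9 (B = -3*3*(-1) = -9*(-1) = 9)
P(p) = 4 (P(p) = 4 + (p - p) = 4 + 0 = 4)
18*P(B) - 95 = 18*4 - 95 = 72 - 95 = -23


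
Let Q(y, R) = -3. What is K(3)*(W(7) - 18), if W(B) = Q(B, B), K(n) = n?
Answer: -63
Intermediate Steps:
W(B) = -3
K(3)*(W(7) - 18) = 3*(-3 - 18) = 3*(-21) = -63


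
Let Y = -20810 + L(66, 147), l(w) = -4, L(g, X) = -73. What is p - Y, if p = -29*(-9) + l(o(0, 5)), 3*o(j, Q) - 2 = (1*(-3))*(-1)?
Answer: 21140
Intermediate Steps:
o(j, Q) = 5/3 (o(j, Q) = ⅔ + ((1*(-3))*(-1))/3 = ⅔ + (-3*(-1))/3 = ⅔ + (⅓)*3 = ⅔ + 1 = 5/3)
Y = -20883 (Y = -20810 - 73 = -20883)
p = 257 (p = -29*(-9) - 4 = 261 - 4 = 257)
p - Y = 257 - 1*(-20883) = 257 + 20883 = 21140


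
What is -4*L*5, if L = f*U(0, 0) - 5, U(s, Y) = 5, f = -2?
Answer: 300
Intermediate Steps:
L = -15 (L = -2*5 - 5 = -10 - 5 = -15)
-4*L*5 = -4*(-15)*5 = 60*5 = 300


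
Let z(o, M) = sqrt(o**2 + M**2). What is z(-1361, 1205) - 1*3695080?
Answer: -3695080 + sqrt(3304346) ≈ -3.6933e+6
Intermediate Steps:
z(o, M) = sqrt(M**2 + o**2)
z(-1361, 1205) - 1*3695080 = sqrt(1205**2 + (-1361)**2) - 1*3695080 = sqrt(1452025 + 1852321) - 3695080 = sqrt(3304346) - 3695080 = -3695080 + sqrt(3304346)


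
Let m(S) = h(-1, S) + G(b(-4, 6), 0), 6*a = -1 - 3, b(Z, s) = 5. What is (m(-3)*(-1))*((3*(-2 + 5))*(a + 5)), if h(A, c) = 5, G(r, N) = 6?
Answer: -429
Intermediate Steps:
a = -2/3 (a = (-1 - 3)/6 = (1/6)*(-4) = -2/3 ≈ -0.66667)
m(S) = 11 (m(S) = 5 + 6 = 11)
(m(-3)*(-1))*((3*(-2 + 5))*(a + 5)) = (11*(-1))*((3*(-2 + 5))*(-2/3 + 5)) = -11*3*3*13/3 = -99*13/3 = -11*39 = -429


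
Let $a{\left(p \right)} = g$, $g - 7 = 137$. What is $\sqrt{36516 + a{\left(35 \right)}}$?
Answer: $2 \sqrt{9165} \approx 191.47$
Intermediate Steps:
$g = 144$ ($g = 7 + 137 = 144$)
$a{\left(p \right)} = 144$
$\sqrt{36516 + a{\left(35 \right)}} = \sqrt{36516 + 144} = \sqrt{36660} = 2 \sqrt{9165}$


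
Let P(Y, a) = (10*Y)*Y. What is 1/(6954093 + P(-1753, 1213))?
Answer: 1/37684183 ≈ 2.6536e-8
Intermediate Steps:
P(Y, a) = 10*Y**2
1/(6954093 + P(-1753, 1213)) = 1/(6954093 + 10*(-1753)**2) = 1/(6954093 + 10*3073009) = 1/(6954093 + 30730090) = 1/37684183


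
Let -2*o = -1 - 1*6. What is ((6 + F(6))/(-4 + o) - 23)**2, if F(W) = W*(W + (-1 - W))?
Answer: 529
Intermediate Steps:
o = 7/2 (o = -(-1 - 1*6)/2 = -(-1 - 6)/2 = -1/2*(-7) = 7/2 ≈ 3.5000)
F(W) = -W (F(W) = W*(-1) = -W)
((6 + F(6))/(-4 + o) - 23)**2 = ((6 - 1*6)/(-4 + 7/2) - 23)**2 = ((6 - 6)/(-1/2) - 23)**2 = (0*(-2) - 23)**2 = (0 - 23)**2 = (-23)**2 = 529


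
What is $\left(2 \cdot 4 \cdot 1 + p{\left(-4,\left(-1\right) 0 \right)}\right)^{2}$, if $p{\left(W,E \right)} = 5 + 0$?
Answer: $169$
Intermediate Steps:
$p{\left(W,E \right)} = 5$
$\left(2 \cdot 4 \cdot 1 + p{\left(-4,\left(-1\right) 0 \right)}\right)^{2} = \left(2 \cdot 4 \cdot 1 + 5\right)^{2} = \left(8 \cdot 1 + 5\right)^{2} = \left(8 + 5\right)^{2} = 13^{2} = 169$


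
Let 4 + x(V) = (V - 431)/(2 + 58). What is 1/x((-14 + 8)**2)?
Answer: -12/127 ≈ -0.094488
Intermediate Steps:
x(V) = -671/60 + V/60 (x(V) = -4 + (V - 431)/(2 + 58) = -4 + (-431 + V)/60 = -4 + (-431 + V)*(1/60) = -4 + (-431/60 + V/60) = -671/60 + V/60)
1/x((-14 + 8)**2) = 1/(-671/60 + (-14 + 8)**2/60) = 1/(-671/60 + (1/60)*(-6)**2) = 1/(-671/60 + (1/60)*36) = 1/(-671/60 + 3/5) = 1/(-127/12) = -12/127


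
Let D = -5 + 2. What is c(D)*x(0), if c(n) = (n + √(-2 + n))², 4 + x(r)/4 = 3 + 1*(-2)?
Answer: -48 + 72*I*√5 ≈ -48.0 + 161.0*I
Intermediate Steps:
x(r) = -12 (x(r) = -16 + 4*(3 + 1*(-2)) = -16 + 4*(3 - 2) = -16 + 4*1 = -16 + 4 = -12)
D = -3
c(D)*x(0) = (-3 + √(-2 - 3))²*(-12) = (-3 + √(-5))²*(-12) = (-3 + I*√5)²*(-12) = -12*(-3 + I*√5)²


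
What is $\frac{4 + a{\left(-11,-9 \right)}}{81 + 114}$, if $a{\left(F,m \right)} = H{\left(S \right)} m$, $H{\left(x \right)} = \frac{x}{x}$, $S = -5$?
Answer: $- \frac{1}{39} \approx -0.025641$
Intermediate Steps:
$H{\left(x \right)} = 1$
$a{\left(F,m \right)} = m$ ($a{\left(F,m \right)} = 1 m = m$)
$\frac{4 + a{\left(-11,-9 \right)}}{81 + 114} = \frac{4 - 9}{81 + 114} = \frac{1}{195} \left(-5\right) = - \frac{1}{39}$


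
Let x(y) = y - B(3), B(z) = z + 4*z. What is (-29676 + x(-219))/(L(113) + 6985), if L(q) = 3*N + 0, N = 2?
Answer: -29910/6991 ≈ -4.2784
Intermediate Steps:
B(z) = 5*z
x(y) = -15 + y (x(y) = y - 5*3 = y - 1*15 = y - 15 = -15 + y)
L(q) = 6 (L(q) = 3*2 + 0 = 6 + 0 = 6)
(-29676 + x(-219))/(L(113) + 6985) = (-29676 + (-15 - 219))/(6 + 6985) = (-29676 - 234)/6991 = -29910*1/6991 = -29910/6991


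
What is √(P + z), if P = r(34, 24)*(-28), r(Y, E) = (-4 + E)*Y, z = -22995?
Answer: I*√42035 ≈ 205.02*I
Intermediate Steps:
r(Y, E) = Y*(-4 + E)
P = -19040 (P = (34*(-4 + 24))*(-28) = (34*20)*(-28) = 680*(-28) = -19040)
√(P + z) = √(-19040 - 22995) = √(-42035) = I*√42035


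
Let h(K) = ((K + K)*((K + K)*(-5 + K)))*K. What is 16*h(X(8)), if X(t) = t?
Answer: 98304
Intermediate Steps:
h(K) = 4*K**3*(-5 + K) (h(K) = ((2*K)*((2*K)*(-5 + K)))*K = ((2*K)*(2*K*(-5 + K)))*K = (4*K**2*(-5 + K))*K = 4*K**3*(-5 + K))
16*h(X(8)) = 16*(4*8**3*(-5 + 8)) = 16*(4*512*3) = 16*6144 = 98304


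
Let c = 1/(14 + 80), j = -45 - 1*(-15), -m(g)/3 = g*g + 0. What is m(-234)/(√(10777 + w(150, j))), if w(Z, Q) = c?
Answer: -164268*√95225666/1013039 ≈ -1582.4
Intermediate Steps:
m(g) = -3*g² (m(g) = -3*(g*g + 0) = -3*(g² + 0) = -3*g²)
j = -30 (j = -45 + 15 = -30)
c = 1/94 ≈ 0.010638
w(Z, Q) = 1/94
m(-234)/(√(10777 + w(150, j))) = (-3*(-234)²)/(√(10777 + 1/94)) = (-3*54756)/(√(1013039/94)) = -164268*√95225666/1013039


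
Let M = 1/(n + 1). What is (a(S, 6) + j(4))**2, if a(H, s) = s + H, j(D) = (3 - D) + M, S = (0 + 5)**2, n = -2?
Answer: 841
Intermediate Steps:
M = -1 (M = 1/(-2 + 1) = 1/(-1) = -1)
S = 25 (S = 5**2 = 25)
j(D) = 2 - D (j(D) = (3 - D) - 1 = 2 - D)
a(H, s) = H + s
(a(S, 6) + j(4))**2 = ((25 + 6) + (2 - 1*4))**2 = (31 + (2 - 4))**2 = (31 - 2)**2 = 29**2 = 841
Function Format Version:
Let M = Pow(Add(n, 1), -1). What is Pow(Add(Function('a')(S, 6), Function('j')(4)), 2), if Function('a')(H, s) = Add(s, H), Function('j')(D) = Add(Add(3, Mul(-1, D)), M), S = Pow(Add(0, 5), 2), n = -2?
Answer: 841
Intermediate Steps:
M = -1 (M = Pow(Add(-2, 1), -1) = Pow(-1, -1) = -1)
S = 25 (S = Pow(5, 2) = 25)
Function('j')(D) = Add(2, Mul(-1, D)) (Function('j')(D) = Add(Add(3, Mul(-1, D)), -1) = Add(2, Mul(-1, D)))
Function('a')(H, s) = Add(H, s)
Pow(Add(Function('a')(S, 6), Function('j')(4)), 2) = Pow(Add(Add(25, 6), Add(2, Mul(-1, 4))), 2) = Pow(Add(31, Add(2, -4)), 2) = Pow(Add(31, -2), 2) = Pow(29, 2) = 841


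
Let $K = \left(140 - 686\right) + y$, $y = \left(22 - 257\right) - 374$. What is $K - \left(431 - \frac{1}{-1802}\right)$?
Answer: $- \frac{2857973}{1802} \approx -1586.0$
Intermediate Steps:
$y = -609$ ($y = -235 - 374 = -609$)
$K = -1155$ ($K = \left(140 - 686\right) - 609 = -546 - 609 = -1155$)
$K - \left(431 - \frac{1}{-1802}\right) = -1155 - \left(431 - \frac{1}{-1802}\right) = -1155 - \frac{776663}{1802} = - \frac{2857973}{1802}$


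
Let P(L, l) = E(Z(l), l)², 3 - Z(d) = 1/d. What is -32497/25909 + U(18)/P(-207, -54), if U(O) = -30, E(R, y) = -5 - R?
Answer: -8359349353/4857652501 ≈ -1.7209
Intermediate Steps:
Z(d) = 3 - 1/d
P(L, l) = (-8 + 1/l)² (P(L, l) = (-5 - (3 - 1/l))² = (-5 + (-3 + 1/l))² = (-8 + 1/l)²)
-32497/25909 + U(18)/P(-207, -54) = -32497/25909 - 30*2916/(-1 + 8*(-54))² = -32497*1/25909 - 30*2916/(-1 - 432)² = -32497/25909 - 30/((1/2916)*(-433)²) = -32497/25909 - 30/((1/2916)*187489) = -32497/25909 - 30/187489/2916 = -32497/25909 - 30*2916/187489 = -32497/25909 - 87480/187489 = -8359349353/4857652501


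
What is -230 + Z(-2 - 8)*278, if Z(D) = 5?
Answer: 1160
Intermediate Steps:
-230 + Z(-2 - 8)*278 = -230 + 5*278 = -230 + 1390 = 1160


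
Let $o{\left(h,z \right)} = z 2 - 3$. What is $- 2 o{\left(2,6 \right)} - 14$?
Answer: $-32$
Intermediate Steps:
$o{\left(h,z \right)} = -3 + 2 z$ ($o{\left(h,z \right)} = 2 z - 3 = -3 + 2 z$)
$- 2 o{\left(2,6 \right)} - 14 = - 2 \left(-3 + 2 \cdot 6\right) - 14 = - 2 \left(-3 + 12\right) - 14 = \left(-2\right) 9 - 14 = -18 - 14 = -32$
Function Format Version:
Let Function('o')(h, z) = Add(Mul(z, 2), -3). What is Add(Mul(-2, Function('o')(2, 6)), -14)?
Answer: -32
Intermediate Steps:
Function('o')(h, z) = Add(-3, Mul(2, z)) (Function('o')(h, z) = Add(Mul(2, z), -3) = Add(-3, Mul(2, z)))
Add(Mul(-2, Function('o')(2, 6)), -14) = Add(Mul(-2, Add(-3, Mul(2, 6))), -14) = Add(Mul(-2, Add(-3, 12)), -14) = Add(Mul(-2, 9), -14) = Add(-18, -14) = -32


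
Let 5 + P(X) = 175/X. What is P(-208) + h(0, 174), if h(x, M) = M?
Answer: 34977/208 ≈ 168.16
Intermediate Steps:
P(X) = -5 + 175/X
P(-208) + h(0, 174) = (-5 + 175/(-208)) + 174 = (-5 + 175*(-1/208)) + 174 = (-5 - 175/208) + 174 = -1215/208 + 174 = 34977/208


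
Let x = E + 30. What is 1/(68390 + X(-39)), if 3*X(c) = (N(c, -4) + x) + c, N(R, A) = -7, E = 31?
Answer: 1/68395 ≈ 1.4621e-5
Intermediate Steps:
x = 61 (x = 31 + 30 = 61)
X(c) = 18 + c/3 (X(c) = ((-7 + 61) + c)/3 = (54 + c)/3 = 18 + c/3)
1/(68390 + X(-39)) = 1/(68390 + (18 + (⅓)*(-39))) = 1/(68390 + (18 - 13)) = 1/(68390 + 5) = 1/68395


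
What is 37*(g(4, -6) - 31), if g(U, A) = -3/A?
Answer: -2257/2 ≈ -1128.5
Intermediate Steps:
37*(g(4, -6) - 31) = 37*(-3/(-6) - 31) = 37*(-3*(-⅙) - 31) = 37*(½ - 31) = 37*(-61/2) = -2257/2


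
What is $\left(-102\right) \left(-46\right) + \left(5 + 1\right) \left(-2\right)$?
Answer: $4680$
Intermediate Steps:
$\left(-102\right) \left(-46\right) + \left(5 + 1\right) \left(-2\right) = 4692 + 6 \left(-2\right) = 4692 - 12 = 4680$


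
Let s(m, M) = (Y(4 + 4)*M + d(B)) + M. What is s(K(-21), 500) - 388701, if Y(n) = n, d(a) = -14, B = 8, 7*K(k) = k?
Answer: -384215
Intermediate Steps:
K(k) = k/7
s(m, M) = -14 + 9*M (s(m, M) = ((4 + 4)*M - 14) + M = (8*M - 14) + M = (-14 + 8*M) + M = -14 + 9*M)
s(K(-21), 500) - 388701 = (-14 + 9*500) - 388701 = (-14 + 4500) - 388701 = 4486 - 388701 = -384215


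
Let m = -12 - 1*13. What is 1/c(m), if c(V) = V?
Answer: -1/25 ≈ -0.040000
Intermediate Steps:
m = -25 (m = -12 - 13 = -25)
1/c(m) = 1/(-25) = -1/25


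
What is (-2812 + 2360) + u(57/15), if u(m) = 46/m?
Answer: -8358/19 ≈ -439.89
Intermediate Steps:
(-2812 + 2360) + u(57/15) = (-2812 + 2360) + 46/((57/15)) = -452 + 46/((57*(1/15))) = -452 + 46/(19/5) = -452 + 46*(5/19) = -452 + 230/19 = -8358/19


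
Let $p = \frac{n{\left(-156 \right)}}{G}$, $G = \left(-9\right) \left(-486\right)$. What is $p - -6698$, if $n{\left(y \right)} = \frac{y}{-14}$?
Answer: $\frac{34179907}{5103} \approx 6698.0$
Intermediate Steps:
$n{\left(y \right)} = - \frac{y}{14}$ ($n{\left(y \right)} = y \left(- \frac{1}{14}\right) = - \frac{y}{14}$)
$G = 4374$
$p = \frac{13}{5103}$ ($p = \frac{\left(- \frac{1}{14}\right) \left(-156\right)}{4374} = \frac{78}{7} \cdot \frac{1}{4374} = \frac{13}{5103} \approx 0.0025475$)
$p - -6698 = \frac{13}{5103} - -6698 = \frac{13}{5103} + 6698 = \frac{34179907}{5103}$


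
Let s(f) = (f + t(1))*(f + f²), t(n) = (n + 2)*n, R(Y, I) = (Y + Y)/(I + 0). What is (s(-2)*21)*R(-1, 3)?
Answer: -28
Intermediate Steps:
R(Y, I) = 2*Y/I (R(Y, I) = (2*Y)/I = 2*Y/I)
t(n) = n*(2 + n) (t(n) = (2 + n)*n = n*(2 + n))
s(f) = (3 + f)*(f + f²) (s(f) = (f + 1*(2 + 1))*(f + f²) = (f + 1*3)*(f + f²) = (f + 3)*(f + f²) = (3 + f)*(f + f²))
(s(-2)*21)*R(-1, 3) = (-2*(3 + (-2)² + 4*(-2))*21)*(2*(-1)/3) = (-2*(3 + 4 - 8)*21)*(2*(-1)*(⅓)) = (-2*(-1)*21)*(-⅔) = (2*21)*(-⅔) = 42*(-⅔) = -28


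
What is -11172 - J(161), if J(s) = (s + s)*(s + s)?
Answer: -114856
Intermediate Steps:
J(s) = 4*s**2 (J(s) = (2*s)*(2*s) = 4*s**2)
-11172 - J(161) = -11172 - 4*161**2 = -11172 - 4*25921 = -11172 - 1*103684 = -11172 - 103684 = -114856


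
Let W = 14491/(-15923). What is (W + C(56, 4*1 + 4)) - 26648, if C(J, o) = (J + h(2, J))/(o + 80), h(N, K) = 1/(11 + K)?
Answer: -2501793429101/93882008 ≈ -26648.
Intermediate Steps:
C(J, o) = (J + 1/(11 + J))/(80 + o) (C(J, o) = (J + 1/(11 + J))/(o + 80) = (J + 1/(11 + J))/(80 + o))
W = -14491/15923 (W = 14491*(-1/15923) = -14491/15923 ≈ -0.91007)
(W + C(56, 4*1 + 4)) - 26648 = (-14491/15923 + (1 + 56*(11 + 56))/((11 + 56)*(80 + (4*1 + 4)))) - 26648 = (-14491/15923 + (1 + 56*67)/(67*(80 + (4 + 4)))) - 26648 = (-14491/15923 + (1 + 3752)/(67*(80 + 8))) - 26648 = (-14491/15923 + (1/67)*3753/88) - 26648 = (-14491/15923 + (1/67)*(1/88)*3753) - 26648 = (-14491/15923 + 3753/5896) - 26648 = -25679917/93882008 - 26648 = -2501793429101/93882008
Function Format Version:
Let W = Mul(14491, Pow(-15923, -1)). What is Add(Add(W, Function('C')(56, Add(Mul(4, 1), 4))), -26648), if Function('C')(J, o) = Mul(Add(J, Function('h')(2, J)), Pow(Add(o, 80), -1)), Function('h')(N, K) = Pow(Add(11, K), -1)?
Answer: Rational(-2501793429101, 93882008) ≈ -26648.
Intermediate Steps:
Function('C')(J, o) = Mul(Pow(Add(80, o), -1), Add(J, Pow(Add(11, J), -1))) (Function('C')(J, o) = Mul(Add(J, Pow(Add(11, J), -1)), Pow(Add(o, 80), -1)) = Mul(Add(J, Pow(Add(11, J), -1)), Pow(Add(80, o), -1)) = Mul(Pow(Add(80, o), -1), Add(J, Pow(Add(11, J), -1))))
W = Rational(-14491, 15923) (W = Mul(14491, Rational(-1, 15923)) = Rational(-14491, 15923) ≈ -0.91007)
Add(Add(W, Function('C')(56, Add(Mul(4, 1), 4))), -26648) = Add(Add(Rational(-14491, 15923), Mul(Pow(Add(11, 56), -1), Pow(Add(80, Add(Mul(4, 1), 4)), -1), Add(1, Mul(56, Add(11, 56))))), -26648) = Add(Add(Rational(-14491, 15923), Mul(Pow(67, -1), Pow(Add(80, Add(4, 4)), -1), Add(1, Mul(56, 67)))), -26648) = Add(Add(Rational(-14491, 15923), Mul(Rational(1, 67), Pow(Add(80, 8), -1), Add(1, 3752))), -26648) = Add(Add(Rational(-14491, 15923), Mul(Rational(1, 67), Pow(88, -1), 3753)), -26648) = Add(Add(Rational(-14491, 15923), Mul(Rational(1, 67), Rational(1, 88), 3753)), -26648) = Add(Add(Rational(-14491, 15923), Rational(3753, 5896)), -26648) = Add(Rational(-25679917, 93882008), -26648) = Rational(-2501793429101, 93882008)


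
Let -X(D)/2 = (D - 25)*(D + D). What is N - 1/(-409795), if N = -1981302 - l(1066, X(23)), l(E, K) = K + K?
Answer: -812078457649/409795 ≈ -1.9817e+6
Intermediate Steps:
X(D) = -4*D*(-25 + D) (X(D) = -2*(D - 25)*(D + D) = -2*(-25 + D)*2*D = -4*D*(-25 + D))
l(E, K) = 2*K
N = -1981670 (N = -1981302 - 2*4*23*(25 - 1*23) = -1981302 - 2*4*23*(25 - 23) = -1981302 - 2*4*23*2 = -1981302 - 2*184 = -1981302 - 1*368 = -1981302 - 368 = -1981670)
N - 1/(-409795) = -1981670 - 1/(-409795) = -1981670 - 1*(-1/409795) = -1981670 + 1/409795 = -812078457649/409795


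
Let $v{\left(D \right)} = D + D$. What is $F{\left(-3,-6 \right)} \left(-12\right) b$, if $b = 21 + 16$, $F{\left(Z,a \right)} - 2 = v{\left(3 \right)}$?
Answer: $-3552$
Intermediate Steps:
$v{\left(D \right)} = 2 D$
$F{\left(Z,a \right)} = 8$ ($F{\left(Z,a \right)} = 2 + 2 \cdot 3 = 2 + 6 = 8$)
$b = 37$
$F{\left(-3,-6 \right)} \left(-12\right) b = 8 \left(-12\right) 37 = \left(-96\right) 37 = -3552$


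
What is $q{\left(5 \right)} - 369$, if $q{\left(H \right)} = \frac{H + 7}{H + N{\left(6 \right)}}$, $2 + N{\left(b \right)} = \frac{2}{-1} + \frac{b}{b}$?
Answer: $-363$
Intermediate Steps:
$N{\left(b \right)} = -3$ ($N{\left(b \right)} = -2 + \left(\frac{2}{-1} + \frac{b}{b}\right) = -2 + \left(2 \left(-1\right) + 1\right) = -2 + \left(-2 + 1\right) = -2 - 1 = -3$)
$q{\left(H \right)} = \frac{7 + H}{-3 + H}$ ($q{\left(H \right)} = \frac{H + 7}{H - 3} = \frac{7 + H}{-3 + H}$)
$q{\left(5 \right)} - 369 = \frac{7 + 5}{-3 + 5} - 369 = \frac{1}{2} \cdot 12 - 369 = 6 - 369 = -363$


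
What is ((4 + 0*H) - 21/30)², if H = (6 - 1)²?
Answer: 1089/100 ≈ 10.890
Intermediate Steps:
H = 25 (H = 5² = 25)
((4 + 0*H) - 21/30)² = ((4 + 0*25) - 21/30)² = ((4 + 0) - 21*1/30)² = (4 - 7/10)² = (33/10)² = 1089/100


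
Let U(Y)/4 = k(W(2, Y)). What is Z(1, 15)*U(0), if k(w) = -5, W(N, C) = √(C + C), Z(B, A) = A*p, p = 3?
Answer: -900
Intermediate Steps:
Z(B, A) = 3*A (Z(B, A) = A*3 = 3*A)
W(N, C) = √2*√C (W(N, C) = √(2*C) = √2*√C)
U(Y) = -20 (U(Y) = 4*(-5) = -20)
Z(1, 15)*U(0) = (3*15)*(-20) = 45*(-20) = -900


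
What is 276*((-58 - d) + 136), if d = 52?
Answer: 7176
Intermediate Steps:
276*((-58 - d) + 136) = 276*((-58 - 1*52) + 136) = 276*((-58 - 52) + 136) = 276*(-110 + 136) = 276*26 = 7176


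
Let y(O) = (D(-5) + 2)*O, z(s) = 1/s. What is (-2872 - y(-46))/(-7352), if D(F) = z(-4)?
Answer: 5583/14704 ≈ 0.37969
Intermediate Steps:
D(F) = -¼ (D(F) = 1/(-4) = -¼)
y(O) = 7*O/4 (y(O) = (-¼ + 2)*O = 7*O/4)
(-2872 - y(-46))/(-7352) = (-2872 - 7*(-46)/4)/(-7352) = (-2872 - 1*(-161/2))*(-1/7352) = (-2872 + 161/2)*(-1/7352) = -5583/2*(-1/7352) = 5583/14704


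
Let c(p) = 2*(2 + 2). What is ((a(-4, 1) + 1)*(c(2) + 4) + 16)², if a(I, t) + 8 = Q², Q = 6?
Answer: 132496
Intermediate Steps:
a(I, t) = 28 (a(I, t) = -8 + 6² = -8 + 36 = 28)
c(p) = 8 (c(p) = 2*4 = 8)
((a(-4, 1) + 1)*(c(2) + 4) + 16)² = ((28 + 1)*(8 + 4) + 16)² = (29*12 + 16)² = (348 + 16)² = 364² = 132496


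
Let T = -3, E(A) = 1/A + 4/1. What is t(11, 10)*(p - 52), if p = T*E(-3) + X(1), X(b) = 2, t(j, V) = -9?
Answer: 549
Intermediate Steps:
E(A) = 4 + 1/A (E(A) = 1/A + 4*1 = 1/A + 4 = 4 + 1/A)
p = -9 (p = -3*(4 + 1/(-3)) + 2 = -3*(4 - ⅓) + 2 = -3*11/3 + 2 = -11 + 2 = -9)
t(11, 10)*(p - 52) = -9*(-9 - 52) = -9*(-61) = 549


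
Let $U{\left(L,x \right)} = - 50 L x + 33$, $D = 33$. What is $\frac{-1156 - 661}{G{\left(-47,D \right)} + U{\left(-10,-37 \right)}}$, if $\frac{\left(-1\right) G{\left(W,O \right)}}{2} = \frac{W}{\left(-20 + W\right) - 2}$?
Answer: $\frac{125373}{1274317} \approx 0.098384$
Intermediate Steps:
$U{\left(L,x \right)} = 33 - 50 L x$ ($U{\left(L,x \right)} = - 50 L x + 33 = 33 - 50 L x$)
$G{\left(W,O \right)} = - \frac{2 W}{-22 + W}$ ($G{\left(W,O \right)} = - 2 \frac{W}{\left(-20 + W\right) - 2} = - 2 \frac{W}{-22 + W} = - \frac{2 W}{-22 + W}$)
$\frac{-1156 - 661}{G{\left(-47,D \right)} + U{\left(-10,-37 \right)}} = \frac{-1156 - 661}{\left(-2\right) \left(-47\right) \frac{1}{-22 - 47} + \left(33 - \left(-500\right) \left(-37\right)\right)} = - \frac{1817}{\left(-2\right) \left(-47\right) \frac{1}{-69} + \left(33 - 18500\right)} = - \frac{1817}{\left(-2\right) \left(-47\right) \left(- \frac{1}{69}\right) - 18467} = - \frac{1817}{- \frac{94}{69} - 18467} = - \frac{1817}{- \frac{1274317}{69}} = \left(-1817\right) \left(- \frac{69}{1274317}\right) = \frac{125373}{1274317}$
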